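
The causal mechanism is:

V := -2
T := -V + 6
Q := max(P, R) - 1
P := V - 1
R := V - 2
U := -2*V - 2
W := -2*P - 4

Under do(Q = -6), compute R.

-4

Under do(Q=-6), the mechanism Q := max(P, R) - 1 is discarded; Q is fixed at -6.
No directed path runs from Q to R, so R keeps its natural value.
R = V - 2  [with V=-2]  = -4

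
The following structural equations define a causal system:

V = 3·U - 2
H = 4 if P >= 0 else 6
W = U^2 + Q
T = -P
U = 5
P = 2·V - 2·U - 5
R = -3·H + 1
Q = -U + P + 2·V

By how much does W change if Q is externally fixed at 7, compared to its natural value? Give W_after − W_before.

The intervention breaks the incoming arrows to Q: Q = -U + P + 2·V no longer applies, and Q = 7.
W = U^2 + Q  [with U=5, Q=7]  = 32
Without intervention: V = 3·U - 2  [with U=5]  = 13; P = 2·V - 2·U - 5  [with V=13, U=5]  = 11; Q = -U + P + 2·V  [with U=5, P=11, V=13]  = 32; W = U^2 + Q  [with U=5, Q=32]  = 57.
Change = 32 − 57 = -25.

-25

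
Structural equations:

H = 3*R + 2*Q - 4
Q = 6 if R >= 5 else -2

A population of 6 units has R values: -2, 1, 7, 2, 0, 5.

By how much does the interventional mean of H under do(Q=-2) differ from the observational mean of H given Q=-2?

5.75

do(Q=-2) breaks Q's dependence on R. With Q=-2 fixed, H across the units is -14, -5, 13, -2, -8, 7, mean -1.5.
Observing Q=-2 restricts to units where Q's equation naturally yields -2: R ∈ {-2, 1, 2, 0}. In that subpopulation H = -14, -5, -2, -8, mean -7.25.
Difference = -1.5 − (-7.25) = 5.75.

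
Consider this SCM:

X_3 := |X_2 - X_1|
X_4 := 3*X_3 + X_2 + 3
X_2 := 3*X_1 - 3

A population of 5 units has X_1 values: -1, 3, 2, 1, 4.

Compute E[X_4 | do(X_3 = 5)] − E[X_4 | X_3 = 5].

Under do(X_3=5), X_3's equation is replaced by X_3=5 for every unit. Per-unit X_4: 12, 24, 21, 18, 27. Mean = 20.4.
Observing X_3=5 restricts to units where X_3's equation naturally yields 5: X_1 ∈ {-1, 4}. In that subpopulation X_4 = 12, 27, mean 19.5.
Difference = 20.4 − 19.5 = 0.9.

0.9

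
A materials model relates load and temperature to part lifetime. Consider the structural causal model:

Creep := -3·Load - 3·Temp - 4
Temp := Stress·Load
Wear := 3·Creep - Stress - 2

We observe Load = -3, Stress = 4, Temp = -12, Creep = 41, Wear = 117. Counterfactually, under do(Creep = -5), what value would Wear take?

Intervening sets Creep = -5 and removes its equation (Creep := -3·Load - 3·Temp - 4).
Wear = 3·Creep - Stress - 2  [with Creep=-5, Stress=4]  = -21

-21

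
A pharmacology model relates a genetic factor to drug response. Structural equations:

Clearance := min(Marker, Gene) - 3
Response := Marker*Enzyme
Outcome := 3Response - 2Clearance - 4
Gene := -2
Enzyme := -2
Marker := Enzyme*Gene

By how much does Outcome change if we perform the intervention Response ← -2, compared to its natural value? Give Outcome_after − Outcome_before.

18

Under do(Response=-2), the mechanism Response := Marker*Enzyme is discarded; Response is fixed at -2.
Marker = Enzyme*Gene  [with Enzyme=-2, Gene=-2]  = 4
Clearance = min(Marker, Gene) - 3  [with Marker=4, Gene=-2]  = -5
Outcome = 3Response - 2Clearance - 4  [with Response=-2, Clearance=-5]  = 0
Without intervention: Marker = Enzyme*Gene  [with Enzyme=-2, Gene=-2]  = 4; Response = Marker*Enzyme  [with Marker=4, Enzyme=-2]  = -8; Clearance = min(Marker, Gene) - 3  [with Marker=4, Gene=-2]  = -5; Outcome = 3Response - 2Clearance - 4  [with Response=-8, Clearance=-5]  = -18.
Change = 0 − (-18) = 18.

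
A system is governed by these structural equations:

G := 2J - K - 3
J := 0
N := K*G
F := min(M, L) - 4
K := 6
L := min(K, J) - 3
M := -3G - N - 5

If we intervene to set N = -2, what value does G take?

Under do(N=-2), the mechanism N := K*G is discarded; N is fixed at -2.
Since G is not a descendant of the intervened variable, it is unaffected.
G = 2J - K - 3  [with J=0, K=6]  = -9

-9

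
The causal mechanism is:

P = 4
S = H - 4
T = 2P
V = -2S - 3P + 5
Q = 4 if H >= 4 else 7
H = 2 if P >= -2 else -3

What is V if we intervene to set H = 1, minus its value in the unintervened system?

Under do(H=1), the mechanism H = 2 if P >= -2 else -3 is discarded; H is fixed at 1.
S = H - 4  [with H=1]  = -3
V = -2S - 3P + 5  [with S=-3, P=4]  = -1
Without intervention: H = 2 if P >= -2 else -3  [with P=4]  = 2; S = H - 4  [with H=2]  = -2; V = -2S - 3P + 5  [with S=-2, P=4]  = -3.
Change = -1 − (-3) = 2.

2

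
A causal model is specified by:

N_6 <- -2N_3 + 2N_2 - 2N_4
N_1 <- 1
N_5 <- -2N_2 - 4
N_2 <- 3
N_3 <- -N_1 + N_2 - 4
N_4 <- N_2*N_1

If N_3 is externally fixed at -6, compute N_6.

The intervention breaks the incoming arrows to N_3: N_3 <- -N_1 + N_2 - 4 no longer applies, and N_3 = -6.
N_4 = N_2*N_1  [with N_2=3, N_1=1]  = 3
N_6 = -2N_3 + 2N_2 - 2N_4  [with N_3=-6, N_2=3, N_4=3]  = 12

12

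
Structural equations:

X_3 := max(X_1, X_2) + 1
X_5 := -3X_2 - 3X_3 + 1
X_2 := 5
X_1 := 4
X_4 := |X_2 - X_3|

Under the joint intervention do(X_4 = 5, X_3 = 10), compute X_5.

-44

The joint intervention fixes X_4 = 5, X_3 = 10, removing each variable's own equation.
X_5 = -3X_2 - 3X_3 + 1  [with X_2=5, X_3=10]  = -44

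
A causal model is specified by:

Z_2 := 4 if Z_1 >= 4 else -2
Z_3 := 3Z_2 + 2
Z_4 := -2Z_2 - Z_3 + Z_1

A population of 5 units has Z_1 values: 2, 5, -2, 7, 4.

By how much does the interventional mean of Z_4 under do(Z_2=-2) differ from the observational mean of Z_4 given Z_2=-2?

3.2

The intervention sets Z_2=-2 in all 5 units regardless of Z_1. Recomputing Z_4 per unit gives 10, 13, 6, 15, 12; average 11.2.
Observing Z_2=-2 restricts to units where Z_2's equation naturally yields -2: Z_1 ∈ {2, -2}. In that subpopulation Z_4 = 10, 6, mean 8.
Difference = 11.2 − 8 = 3.2.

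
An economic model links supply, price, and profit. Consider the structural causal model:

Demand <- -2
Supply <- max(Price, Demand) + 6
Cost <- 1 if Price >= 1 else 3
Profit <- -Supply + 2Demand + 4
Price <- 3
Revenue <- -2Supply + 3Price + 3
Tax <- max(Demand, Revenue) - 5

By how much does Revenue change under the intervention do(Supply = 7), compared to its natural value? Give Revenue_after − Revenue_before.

4

do(Supply=7) replaces the equation Supply <- max(Price, Demand) + 6 with the constant Supply = 7.
Revenue = -2Supply + 3Price + 3  [with Supply=7, Price=3]  = -2
Without intervention: Supply = max(Price, Demand) + 6  [with Price=3, Demand=-2]  = 9; Revenue = -2Supply + 3Price + 3  [with Supply=9, Price=3]  = -6.
Change = -2 − (-6) = 4.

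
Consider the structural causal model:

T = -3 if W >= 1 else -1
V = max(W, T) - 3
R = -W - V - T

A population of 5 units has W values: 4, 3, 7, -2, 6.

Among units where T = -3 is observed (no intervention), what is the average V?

2

E[V|T=-3] averages over only the 4 units with T=-3 (W = 4, 3, 7, 6): V = 1, 0, 4, 3, mean 2.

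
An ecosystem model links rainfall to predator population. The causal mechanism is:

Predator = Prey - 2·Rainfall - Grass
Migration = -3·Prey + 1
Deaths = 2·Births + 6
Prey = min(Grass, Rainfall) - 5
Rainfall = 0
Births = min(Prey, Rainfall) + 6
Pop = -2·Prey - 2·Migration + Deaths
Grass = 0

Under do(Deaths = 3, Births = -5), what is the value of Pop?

-19

Under do(Deaths = 3, Births = -5), each intervened variable's structural equation is replaced by its fixed value.
Prey = min(Grass, Rainfall) - 5  [with Grass=0, Rainfall=0]  = -5
Migration = -3·Prey + 1  [with Prey=-5]  = 16
Pop = -2·Prey - 2·Migration + Deaths  [with Prey=-5, Migration=16, Deaths=3]  = -19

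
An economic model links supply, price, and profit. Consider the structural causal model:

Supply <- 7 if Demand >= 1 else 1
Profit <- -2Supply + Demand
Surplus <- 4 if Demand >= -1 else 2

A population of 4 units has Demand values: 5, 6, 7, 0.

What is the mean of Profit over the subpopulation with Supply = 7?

Conditioning on Supply=7 selects the 3 unit(s) with Demand ∈ {5, 6, 7}. Their Profit values: -9, -8, -7. Mean = -8.

-8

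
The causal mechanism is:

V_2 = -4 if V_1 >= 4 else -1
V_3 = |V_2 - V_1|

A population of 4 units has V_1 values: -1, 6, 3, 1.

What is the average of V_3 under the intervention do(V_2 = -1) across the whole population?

3.25

do(V_2=-1) breaks V_2's dependence on V_1. With V_2=-1 fixed, V_3 across the units is 0, 7, 4, 2, mean 3.25.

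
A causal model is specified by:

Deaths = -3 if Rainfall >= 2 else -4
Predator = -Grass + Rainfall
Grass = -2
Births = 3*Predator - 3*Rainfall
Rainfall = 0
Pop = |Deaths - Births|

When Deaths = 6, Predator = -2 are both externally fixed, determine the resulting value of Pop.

The joint intervention fixes Deaths = 6, Predator = -2, removing each variable's own equation.
Births = 3*Predator - 3*Rainfall  [with Predator=-2, Rainfall=0]  = -6
Pop = |Deaths - Births|  [with Deaths=6, Births=-6]  = 12

12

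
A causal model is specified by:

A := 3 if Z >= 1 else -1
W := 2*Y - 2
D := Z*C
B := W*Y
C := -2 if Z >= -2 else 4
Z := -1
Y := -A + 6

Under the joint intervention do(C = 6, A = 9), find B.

The joint intervention fixes C = 6, A = 9, removing each variable's own equation.
Y = -A + 6  [with A=9]  = -3
W = 2*Y - 2  [with Y=-3]  = -8
B = W*Y  [with W=-8, Y=-3]  = 24

24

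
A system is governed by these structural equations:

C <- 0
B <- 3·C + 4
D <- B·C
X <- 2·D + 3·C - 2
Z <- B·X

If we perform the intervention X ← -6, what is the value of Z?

Intervening sets X = -6 and removes its equation (X <- 2·D + 3·C - 2).
B = 3·C + 4  [with C=0]  = 4
Z = B·X  [with B=4, X=-6]  = -24

-24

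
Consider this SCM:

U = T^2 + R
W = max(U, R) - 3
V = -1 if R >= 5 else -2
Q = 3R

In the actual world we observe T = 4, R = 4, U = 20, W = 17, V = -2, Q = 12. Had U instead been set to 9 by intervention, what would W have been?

6

The intervention breaks the incoming arrows to U: U = T^2 + R no longer applies, and U = 9.
W = max(U, R) - 3  [with U=9, R=4]  = 6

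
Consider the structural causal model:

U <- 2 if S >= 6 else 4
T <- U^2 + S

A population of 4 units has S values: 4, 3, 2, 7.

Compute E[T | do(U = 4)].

20

Every unit gets U=4 under the intervention. T values become 20, 19, 18, 23; E[T|do(U=4)] = 20.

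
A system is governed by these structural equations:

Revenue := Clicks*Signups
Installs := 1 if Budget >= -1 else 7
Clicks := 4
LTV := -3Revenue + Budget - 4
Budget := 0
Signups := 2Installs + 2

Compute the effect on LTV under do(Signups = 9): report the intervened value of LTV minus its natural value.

Under do(Signups=9), the mechanism Signups := 2Installs + 2 is discarded; Signups is fixed at 9.
Revenue = Clicks*Signups  [with Clicks=4, Signups=9]  = 36
LTV = -3Revenue + Budget - 4  [with Revenue=36, Budget=0]  = -112
Without intervention: Installs = 1 if Budget >= -1 else 7  [with Budget=0]  = 1; Signups = 2Installs + 2  [with Installs=1]  = 4; Revenue = Clicks*Signups  [with Clicks=4, Signups=4]  = 16; LTV = -3Revenue + Budget - 4  [with Revenue=16, Budget=0]  = -52.
Change = -112 − (-52) = -60.

-60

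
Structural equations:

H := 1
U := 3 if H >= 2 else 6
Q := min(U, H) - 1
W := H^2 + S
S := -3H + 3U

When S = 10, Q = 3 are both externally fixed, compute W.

The joint intervention fixes S = 10, Q = 3, removing each variable's own equation.
W = H^2 + S  [with H=1, S=10]  = 11

11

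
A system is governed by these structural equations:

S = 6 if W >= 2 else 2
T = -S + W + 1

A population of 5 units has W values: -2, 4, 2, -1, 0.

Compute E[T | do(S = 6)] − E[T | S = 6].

-2.4

Under do(S=6), S's equation is replaced by S=6 for every unit. Per-unit T: -7, -1, -3, -6, -5. Mean = -4.4.
Observing S=6 restricts to units where S's equation naturally yields 6: W ∈ {4, 2}. In that subpopulation T = -1, -3, mean -2.
Difference = -4.4 − (-2) = -2.4.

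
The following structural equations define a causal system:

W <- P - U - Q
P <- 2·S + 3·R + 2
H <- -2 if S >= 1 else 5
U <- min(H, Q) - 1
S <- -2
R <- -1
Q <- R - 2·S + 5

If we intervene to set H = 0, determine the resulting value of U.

The intervention breaks the incoming arrows to H: H <- -2 if S >= 1 else 5 no longer applies, and H = 0.
Q = R - 2·S + 5  [with R=-1, S=-2]  = 8
U = min(H, Q) - 1  [with H=0, Q=8]  = -1

-1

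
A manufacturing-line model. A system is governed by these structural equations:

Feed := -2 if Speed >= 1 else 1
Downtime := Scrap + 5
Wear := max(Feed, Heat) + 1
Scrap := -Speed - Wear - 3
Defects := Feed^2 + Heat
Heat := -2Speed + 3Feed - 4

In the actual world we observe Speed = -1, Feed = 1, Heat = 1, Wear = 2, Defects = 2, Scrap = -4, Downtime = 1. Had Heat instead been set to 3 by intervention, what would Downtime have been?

The intervention breaks the incoming arrows to Heat: Heat := -2Speed + 3Feed - 4 no longer applies, and Heat = 3.
Feed = -2 if Speed >= 1 else 1  [with Speed=-1]  = 1
Wear = max(Feed, Heat) + 1  [with Feed=1, Heat=3]  = 4
Scrap = -Speed - Wear - 3  [with Speed=-1, Wear=4]  = -6
Downtime = Scrap + 5  [with Scrap=-6]  = -1

-1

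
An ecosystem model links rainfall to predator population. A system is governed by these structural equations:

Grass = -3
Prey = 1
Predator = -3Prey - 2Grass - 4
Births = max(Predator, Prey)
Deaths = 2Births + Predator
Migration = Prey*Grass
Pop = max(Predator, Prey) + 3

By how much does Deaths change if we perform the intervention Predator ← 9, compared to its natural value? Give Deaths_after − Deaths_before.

do(Predator=9) replaces the equation Predator = -3Prey - 2Grass - 4 with the constant Predator = 9.
Births = max(Predator, Prey)  [with Predator=9, Prey=1]  = 9
Deaths = 2Births + Predator  [with Births=9, Predator=9]  = 27
Without intervention: Predator = -3Prey - 2Grass - 4  [with Prey=1, Grass=-3]  = -1; Births = max(Predator, Prey)  [with Predator=-1, Prey=1]  = 1; Deaths = 2Births + Predator  [with Births=1, Predator=-1]  = 1.
Change = 27 − 1 = 26.

26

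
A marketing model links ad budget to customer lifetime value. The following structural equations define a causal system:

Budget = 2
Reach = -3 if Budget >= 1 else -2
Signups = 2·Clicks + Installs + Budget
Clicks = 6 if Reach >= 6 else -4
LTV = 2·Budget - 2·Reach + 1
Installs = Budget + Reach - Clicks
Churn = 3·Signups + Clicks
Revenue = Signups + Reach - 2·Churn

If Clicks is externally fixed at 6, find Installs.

-7

The intervention breaks the incoming arrows to Clicks: Clicks = 6 if Reach >= 6 else -4 no longer applies, and Clicks = 6.
Reach = -3 if Budget >= 1 else -2  [with Budget=2]  = -3
Installs = Budget + Reach - Clicks  [with Budget=2, Reach=-3, Clicks=6]  = -7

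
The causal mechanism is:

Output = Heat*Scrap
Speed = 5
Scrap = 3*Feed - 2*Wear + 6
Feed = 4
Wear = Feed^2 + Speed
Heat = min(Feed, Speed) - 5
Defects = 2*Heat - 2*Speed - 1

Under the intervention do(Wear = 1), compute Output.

The intervention breaks the incoming arrows to Wear: Wear = Feed^2 + Speed no longer applies, and Wear = 1.
Heat = min(Feed, Speed) - 5  [with Feed=4, Speed=5]  = -1
Scrap = 3*Feed - 2*Wear + 6  [with Feed=4, Wear=1]  = 16
Output = Heat*Scrap  [with Heat=-1, Scrap=16]  = -16

-16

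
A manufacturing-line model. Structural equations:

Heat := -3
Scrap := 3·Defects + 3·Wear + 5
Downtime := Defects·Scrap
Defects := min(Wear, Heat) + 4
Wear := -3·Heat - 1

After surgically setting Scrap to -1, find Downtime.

Intervening sets Scrap = -1 and removes its equation (Scrap := 3·Defects + 3·Wear + 5).
Wear = -3·Heat - 1  [with Heat=-3]  = 8
Defects = min(Wear, Heat) + 4  [with Wear=8, Heat=-3]  = 1
Downtime = Defects·Scrap  [with Defects=1, Scrap=-1]  = -1

-1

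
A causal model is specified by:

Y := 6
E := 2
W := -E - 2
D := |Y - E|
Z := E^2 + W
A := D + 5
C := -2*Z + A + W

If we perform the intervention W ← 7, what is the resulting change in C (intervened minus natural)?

The intervention breaks the incoming arrows to W: W := -E - 2 no longer applies, and W = 7.
D = |Y - E|  [with Y=6, E=2]  = 4
Z = E^2 + W  [with E=2, W=7]  = 11
A = D + 5  [with D=4]  = 9
C = -2*Z + A + W  [with Z=11, A=9, W=7]  = -6
Without intervention: W = -E - 2  [with E=2]  = -4; D = |Y - E|  [with Y=6, E=2]  = 4; Z = E^2 + W  [with E=2, W=-4]  = 0; A = D + 5  [with D=4]  = 9; C = -2*Z + A + W  [with Z=0, A=9, W=-4]  = 5.
Change = -6 − 5 = -11.

-11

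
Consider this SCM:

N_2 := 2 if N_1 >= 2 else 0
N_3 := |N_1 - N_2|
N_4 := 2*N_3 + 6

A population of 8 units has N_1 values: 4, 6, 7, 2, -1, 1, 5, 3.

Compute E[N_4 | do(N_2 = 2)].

10.75

The intervention sets N_2=2 in all 8 units regardless of N_1. Recomputing N_4 per unit gives 10, 14, 16, 6, 12, 8, 12, 8; average 10.75.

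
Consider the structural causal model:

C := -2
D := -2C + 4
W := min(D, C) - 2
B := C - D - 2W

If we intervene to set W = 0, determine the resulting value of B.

-10

The intervention breaks the incoming arrows to W: W := min(D, C) - 2 no longer applies, and W = 0.
D = -2C + 4  [with C=-2]  = 8
B = C - D - 2W  [with C=-2, D=8, W=0]  = -10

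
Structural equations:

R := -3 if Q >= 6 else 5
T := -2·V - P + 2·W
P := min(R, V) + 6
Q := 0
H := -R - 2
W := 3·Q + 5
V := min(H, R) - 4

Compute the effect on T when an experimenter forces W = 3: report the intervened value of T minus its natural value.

Intervening sets W = 3 and removes its equation (W := 3·Q + 5).
R = -3 if Q >= 6 else 5  [with Q=0]  = 5
H = -R - 2  [with R=5]  = -7
V = min(H, R) - 4  [with H=-7, R=5]  = -11
P = min(R, V) + 6  [with R=5, V=-11]  = -5
T = -2·V - P + 2·W  [with V=-11, P=-5, W=3]  = 33
Without intervention: R = -3 if Q >= 6 else 5  [with Q=0]  = 5; H = -R - 2  [with R=5]  = -7; V = min(H, R) - 4  [with H=-7, R=5]  = -11; P = min(R, V) + 6  [with R=5, V=-11]  = -5; W = 3·Q + 5  [with Q=0]  = 5; T = -2·V - P + 2·W  [with V=-11, P=-5, W=5]  = 37.
Change = 33 − 37 = -4.

-4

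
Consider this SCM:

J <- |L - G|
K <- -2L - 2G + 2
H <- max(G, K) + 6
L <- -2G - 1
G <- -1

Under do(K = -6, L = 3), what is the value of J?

4

The joint intervention fixes K = -6, L = 3, removing each variable's own equation.
J = |L - G|  [with L=3, G=-1]  = 4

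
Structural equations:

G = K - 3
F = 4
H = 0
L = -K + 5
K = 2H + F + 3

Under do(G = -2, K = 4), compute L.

The joint intervention fixes G = -2, K = 4, removing each variable's own equation.
L = -K + 5  [with K=4]  = 1

1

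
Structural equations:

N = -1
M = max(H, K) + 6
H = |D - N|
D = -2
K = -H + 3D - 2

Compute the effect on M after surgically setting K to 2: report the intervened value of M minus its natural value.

1

Intervening sets K = 2 and removes its equation (K = -H + 3D - 2).
H = |D - N|  [with D=-2, N=-1]  = 1
M = max(H, K) + 6  [with H=1, K=2]  = 8
Without intervention: H = |D - N|  [with D=-2, N=-1]  = 1; K = -H + 3D - 2  [with H=1, D=-2]  = -9; M = max(H, K) + 6  [with H=1, K=-9]  = 7.
Change = 8 − 7 = 1.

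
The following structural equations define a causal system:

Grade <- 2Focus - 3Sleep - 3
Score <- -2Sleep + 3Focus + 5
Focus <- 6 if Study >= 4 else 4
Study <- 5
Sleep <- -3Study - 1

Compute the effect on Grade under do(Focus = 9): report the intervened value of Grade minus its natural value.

do(Focus=9) replaces the equation Focus <- 6 if Study >= 4 else 4 with the constant Focus = 9.
Sleep = -3Study - 1  [with Study=5]  = -16
Grade = 2Focus - 3Sleep - 3  [with Focus=9, Sleep=-16]  = 63
Without intervention: Sleep = -3Study - 1  [with Study=5]  = -16; Focus = 6 if Study >= 4 else 4  [with Study=5]  = 6; Grade = 2Focus - 3Sleep - 3  [with Focus=6, Sleep=-16]  = 57.
Change = 63 − 57 = 6.

6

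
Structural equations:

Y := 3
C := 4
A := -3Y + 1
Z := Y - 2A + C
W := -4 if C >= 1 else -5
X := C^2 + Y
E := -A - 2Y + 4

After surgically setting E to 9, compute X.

Intervening sets E = 9 and removes its equation (E := -A - 2Y + 4).
Since X is not a descendant of the intervened variable, it is unaffected.
X = C^2 + Y  [with C=4, Y=3]  = 19

19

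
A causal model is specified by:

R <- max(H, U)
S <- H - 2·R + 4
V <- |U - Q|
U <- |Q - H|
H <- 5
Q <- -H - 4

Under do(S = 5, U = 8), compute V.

17

The joint intervention fixes S = 5, U = 8, removing each variable's own equation.
Q = -H - 4  [with H=5]  = -9
V = |U - Q|  [with U=8, Q=-9]  = 17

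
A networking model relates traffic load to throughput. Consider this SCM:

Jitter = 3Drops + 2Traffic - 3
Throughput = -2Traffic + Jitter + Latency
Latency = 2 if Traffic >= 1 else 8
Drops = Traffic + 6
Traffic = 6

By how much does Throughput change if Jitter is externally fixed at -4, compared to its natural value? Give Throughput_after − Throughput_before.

-49

Intervening sets Jitter = -4 and removes its equation (Jitter = 3Drops + 2Traffic - 3).
Latency = 2 if Traffic >= 1 else 8  [with Traffic=6]  = 2
Throughput = -2Traffic + Jitter + Latency  [with Traffic=6, Jitter=-4, Latency=2]  = -14
Without intervention: Latency = 2 if Traffic >= 1 else 8  [with Traffic=6]  = 2; Drops = Traffic + 6  [with Traffic=6]  = 12; Jitter = 3Drops + 2Traffic - 3  [with Drops=12, Traffic=6]  = 45; Throughput = -2Traffic + Jitter + Latency  [with Traffic=6, Jitter=45, Latency=2]  = 35.
Change = -14 − 35 = -49.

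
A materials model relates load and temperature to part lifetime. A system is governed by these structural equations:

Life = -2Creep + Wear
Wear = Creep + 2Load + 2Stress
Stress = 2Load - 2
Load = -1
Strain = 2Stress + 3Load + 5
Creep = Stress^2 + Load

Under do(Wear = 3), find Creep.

15

The intervention breaks the incoming arrows to Wear: Wear = Creep + 2Load + 2Stress no longer applies, and Wear = 3.
Since Creep is not a descendant of the intervened variable, it is unaffected.
Stress = 2Load - 2  [with Load=-1]  = -4
Creep = Stress^2 + Load  [with Stress=-4, Load=-1]  = 15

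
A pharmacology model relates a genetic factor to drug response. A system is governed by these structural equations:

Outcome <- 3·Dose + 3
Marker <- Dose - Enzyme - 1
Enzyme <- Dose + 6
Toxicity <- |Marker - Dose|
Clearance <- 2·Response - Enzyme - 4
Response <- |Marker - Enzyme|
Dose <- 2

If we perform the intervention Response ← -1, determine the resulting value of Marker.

Under do(Response=-1), the mechanism Response <- |Marker - Enzyme| is discarded; Response is fixed at -1.
Since Marker is not a descendant of the intervened variable, it is unaffected.
Enzyme = Dose + 6  [with Dose=2]  = 8
Marker = Dose - Enzyme - 1  [with Dose=2, Enzyme=8]  = -7

-7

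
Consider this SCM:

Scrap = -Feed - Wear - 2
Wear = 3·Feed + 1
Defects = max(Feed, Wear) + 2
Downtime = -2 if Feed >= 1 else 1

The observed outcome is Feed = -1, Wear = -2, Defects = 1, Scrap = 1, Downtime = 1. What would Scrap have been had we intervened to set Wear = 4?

-5

Under do(Wear=4), the mechanism Wear = 3·Feed + 1 is discarded; Wear is fixed at 4.
Scrap = -Feed - Wear - 2  [with Feed=-1, Wear=4]  = -5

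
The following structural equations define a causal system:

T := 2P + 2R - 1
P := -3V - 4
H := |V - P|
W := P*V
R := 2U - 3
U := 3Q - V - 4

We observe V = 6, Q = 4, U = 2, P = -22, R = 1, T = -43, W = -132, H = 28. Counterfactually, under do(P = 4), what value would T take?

9

Under do(P=4), the mechanism P := -3V - 4 is discarded; P is fixed at 4.
U = 3Q - V - 4  [with Q=4, V=6]  = 2
R = 2U - 3  [with U=2]  = 1
T = 2P + 2R - 1  [with P=4, R=1]  = 9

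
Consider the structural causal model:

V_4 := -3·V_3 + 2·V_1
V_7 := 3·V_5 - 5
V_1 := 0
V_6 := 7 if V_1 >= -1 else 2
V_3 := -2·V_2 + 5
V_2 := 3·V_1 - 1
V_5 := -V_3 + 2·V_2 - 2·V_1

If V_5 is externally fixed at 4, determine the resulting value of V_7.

Under do(V_5=4), the mechanism V_5 := -V_3 + 2·V_2 - 2·V_1 is discarded; V_5 is fixed at 4.
V_7 = 3·V_5 - 5  [with V_5=4]  = 7

7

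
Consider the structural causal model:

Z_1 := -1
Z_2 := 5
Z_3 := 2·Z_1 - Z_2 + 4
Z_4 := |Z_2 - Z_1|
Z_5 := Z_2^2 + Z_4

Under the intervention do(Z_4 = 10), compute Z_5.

35

Intervening sets Z_4 = 10 and removes its equation (Z_4 := |Z_2 - Z_1|).
Z_5 = Z_2^2 + Z_4  [with Z_2=5, Z_4=10]  = 35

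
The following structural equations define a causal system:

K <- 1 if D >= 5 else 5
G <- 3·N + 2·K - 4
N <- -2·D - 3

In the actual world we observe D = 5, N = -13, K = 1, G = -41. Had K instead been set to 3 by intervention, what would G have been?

-37

The intervention breaks the incoming arrows to K: K <- 1 if D >= 5 else 5 no longer applies, and K = 3.
N = -2·D - 3  [with D=5]  = -13
G = 3·N + 2·K - 4  [with N=-13, K=3]  = -37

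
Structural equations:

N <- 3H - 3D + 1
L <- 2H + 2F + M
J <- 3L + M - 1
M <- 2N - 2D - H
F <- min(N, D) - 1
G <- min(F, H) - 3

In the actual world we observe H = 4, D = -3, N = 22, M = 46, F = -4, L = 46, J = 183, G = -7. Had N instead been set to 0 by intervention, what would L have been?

2

The intervention breaks the incoming arrows to N: N <- 3H - 3D + 1 no longer applies, and N = 0.
M = 2N - 2D - H  [with N=0, D=-3, H=4]  = 2
F = min(N, D) - 1  [with N=0, D=-3]  = -4
L = 2H + 2F + M  [with H=4, F=-4, M=2]  = 2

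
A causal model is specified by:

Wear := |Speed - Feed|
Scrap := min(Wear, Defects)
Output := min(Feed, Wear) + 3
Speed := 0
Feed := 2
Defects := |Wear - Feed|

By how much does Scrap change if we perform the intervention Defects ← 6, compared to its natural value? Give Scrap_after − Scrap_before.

Intervening sets Defects = 6 and removes its equation (Defects := |Wear - Feed|).
Wear = |Speed - Feed|  [with Speed=0, Feed=2]  = 2
Scrap = min(Wear, Defects)  [with Wear=2, Defects=6]  = 2
Without intervention: Wear = |Speed - Feed|  [with Speed=0, Feed=2]  = 2; Defects = |Wear - Feed|  [with Wear=2, Feed=2]  = 0; Scrap = min(Wear, Defects)  [with Wear=2, Defects=0]  = 0.
Change = 2 − 0 = 2.

2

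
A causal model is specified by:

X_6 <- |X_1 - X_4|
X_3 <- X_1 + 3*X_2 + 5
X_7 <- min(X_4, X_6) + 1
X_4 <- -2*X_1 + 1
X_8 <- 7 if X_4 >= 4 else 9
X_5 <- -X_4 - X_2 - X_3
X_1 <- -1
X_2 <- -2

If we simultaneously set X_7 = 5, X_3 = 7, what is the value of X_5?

-8

Under do(X_7 = 5, X_3 = 7), each intervened variable's structural equation is replaced by its fixed value.
X_4 = -2*X_1 + 1  [with X_1=-1]  = 3
X_5 = -X_4 - X_2 - X_3  [with X_4=3, X_2=-2, X_3=7]  = -8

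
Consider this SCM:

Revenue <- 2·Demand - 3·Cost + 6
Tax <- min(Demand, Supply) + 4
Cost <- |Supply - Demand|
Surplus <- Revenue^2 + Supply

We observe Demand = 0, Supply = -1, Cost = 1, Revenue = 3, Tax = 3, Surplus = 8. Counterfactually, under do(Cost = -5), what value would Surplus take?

The intervention breaks the incoming arrows to Cost: Cost <- |Supply - Demand| no longer applies, and Cost = -5.
Revenue = 2·Demand - 3·Cost + 6  [with Demand=0, Cost=-5]  = 21
Surplus = Revenue^2 + Supply  [with Revenue=21, Supply=-1]  = 440

440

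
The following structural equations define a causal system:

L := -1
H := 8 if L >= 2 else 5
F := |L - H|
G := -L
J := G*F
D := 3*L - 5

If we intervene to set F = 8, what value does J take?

8

do(F=8) replaces the equation F := |L - H| with the constant F = 8.
G = -L  [with L=-1]  = 1
J = G*F  [with G=1, F=8]  = 8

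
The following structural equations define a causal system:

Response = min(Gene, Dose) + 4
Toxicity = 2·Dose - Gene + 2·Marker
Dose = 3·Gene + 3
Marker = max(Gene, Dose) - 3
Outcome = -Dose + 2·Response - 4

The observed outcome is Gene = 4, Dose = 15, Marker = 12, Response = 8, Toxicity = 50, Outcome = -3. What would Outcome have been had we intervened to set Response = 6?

Under do(Response=6), the mechanism Response = min(Gene, Dose) + 4 is discarded; Response is fixed at 6.
Dose = 3·Gene + 3  [with Gene=4]  = 15
Outcome = -Dose + 2·Response - 4  [with Dose=15, Response=6]  = -7

-7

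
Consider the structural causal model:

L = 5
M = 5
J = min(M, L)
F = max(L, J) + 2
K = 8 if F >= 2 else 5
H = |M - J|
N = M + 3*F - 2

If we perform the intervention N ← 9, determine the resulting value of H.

0

Intervening sets N = 9 and removes its equation (N = M + 3*F - 2).
Since H is not a descendant of the intervened variable, it is unaffected.
J = min(M, L)  [with M=5, L=5]  = 5
H = |M - J|  [with M=5, J=5]  = 0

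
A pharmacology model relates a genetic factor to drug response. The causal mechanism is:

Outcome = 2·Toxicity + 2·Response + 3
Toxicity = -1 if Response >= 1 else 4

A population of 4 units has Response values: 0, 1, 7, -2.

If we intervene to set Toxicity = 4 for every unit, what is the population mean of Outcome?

Every unit gets Toxicity=4 under the intervention. Outcome values become 11, 13, 25, 7; E[Outcome|do(Toxicity=4)] = 14.

14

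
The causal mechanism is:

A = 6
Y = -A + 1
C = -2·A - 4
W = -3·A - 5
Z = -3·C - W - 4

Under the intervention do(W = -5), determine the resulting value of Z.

Intervening sets W = -5 and removes its equation (W = -3·A - 5).
C = -2·A - 4  [with A=6]  = -16
Z = -3·C - W - 4  [with C=-16, W=-5]  = 49

49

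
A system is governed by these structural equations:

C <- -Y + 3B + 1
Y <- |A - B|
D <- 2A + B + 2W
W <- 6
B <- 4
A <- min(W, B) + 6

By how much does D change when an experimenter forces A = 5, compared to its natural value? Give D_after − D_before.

-10

do(A=5) replaces the equation A <- min(W, B) + 6 with the constant A = 5.
D = 2A + B + 2W  [with A=5, B=4, W=6]  = 26
Without intervention: A = min(W, B) + 6  [with W=6, B=4]  = 10; D = 2A + B + 2W  [with A=10, B=4, W=6]  = 36.
Change = 26 − 36 = -10.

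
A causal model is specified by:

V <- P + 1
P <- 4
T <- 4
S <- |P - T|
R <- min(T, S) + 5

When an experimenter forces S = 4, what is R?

9

The intervention breaks the incoming arrows to S: S <- |P - T| no longer applies, and S = 4.
R = min(T, S) + 5  [with T=4, S=4]  = 9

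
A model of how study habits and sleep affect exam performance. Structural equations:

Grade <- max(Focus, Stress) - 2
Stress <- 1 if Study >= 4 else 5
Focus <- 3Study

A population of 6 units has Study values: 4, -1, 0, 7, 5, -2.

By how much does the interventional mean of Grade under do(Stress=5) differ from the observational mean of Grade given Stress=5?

The intervention sets Stress=5 in all 6 units regardless of Study. Recomputing Grade per unit gives 10, 3, 3, 19, 13, 3; average 8.5.
Conditioning on Stress=5 selects the 3 unit(s) with Study ∈ {-1, 0, -2}. Their Grade values: 3, 3, 3. Mean = 3.
Difference = 8.5 − 3 = 5.5.

5.5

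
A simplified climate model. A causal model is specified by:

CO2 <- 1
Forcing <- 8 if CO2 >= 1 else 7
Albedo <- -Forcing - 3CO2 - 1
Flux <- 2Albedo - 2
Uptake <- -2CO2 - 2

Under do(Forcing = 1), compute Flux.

-12

Under do(Forcing=1), the mechanism Forcing <- 8 if CO2 >= 1 else 7 is discarded; Forcing is fixed at 1.
Albedo = -Forcing - 3CO2 - 1  [with Forcing=1, CO2=1]  = -5
Flux = 2Albedo - 2  [with Albedo=-5]  = -12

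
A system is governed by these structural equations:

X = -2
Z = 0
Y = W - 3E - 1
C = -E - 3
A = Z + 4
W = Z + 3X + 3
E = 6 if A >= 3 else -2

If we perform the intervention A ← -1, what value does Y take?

2

The intervention breaks the incoming arrows to A: A = Z + 4 no longer applies, and A = -1.
E = 6 if A >= 3 else -2  [with A=-1]  = -2
W = Z + 3X + 3  [with Z=0, X=-2]  = -3
Y = W - 3E - 1  [with W=-3, E=-2]  = 2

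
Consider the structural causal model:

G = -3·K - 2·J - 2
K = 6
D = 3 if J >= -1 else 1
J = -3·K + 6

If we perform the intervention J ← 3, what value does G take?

-26

Under do(J=3), the mechanism J = -3·K + 6 is discarded; J is fixed at 3.
G = -3·K - 2·J - 2  [with K=6, J=3]  = -26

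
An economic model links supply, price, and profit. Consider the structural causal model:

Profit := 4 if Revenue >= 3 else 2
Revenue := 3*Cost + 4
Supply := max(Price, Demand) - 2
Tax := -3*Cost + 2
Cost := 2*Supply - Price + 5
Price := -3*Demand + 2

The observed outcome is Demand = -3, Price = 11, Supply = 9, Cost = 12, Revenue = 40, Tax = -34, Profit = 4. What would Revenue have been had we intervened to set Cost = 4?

16

Intervening sets Cost = 4 and removes its equation (Cost := 2*Supply - Price + 5).
Revenue = 3*Cost + 4  [with Cost=4]  = 16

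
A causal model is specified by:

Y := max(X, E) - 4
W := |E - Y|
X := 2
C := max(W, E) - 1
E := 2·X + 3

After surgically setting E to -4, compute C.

do(E=-4) replaces the equation E := 2·X + 3 with the constant E = -4.
Y = max(X, E) - 4  [with X=2, E=-4]  = -2
W = |E - Y|  [with E=-4, Y=-2]  = 2
C = max(W, E) - 1  [with W=2, E=-4]  = 1

1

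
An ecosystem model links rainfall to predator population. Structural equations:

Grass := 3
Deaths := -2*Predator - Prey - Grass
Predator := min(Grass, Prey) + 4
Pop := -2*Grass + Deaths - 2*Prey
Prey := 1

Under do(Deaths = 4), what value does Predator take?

Under do(Deaths=4), the mechanism Deaths := -2*Predator - Prey - Grass is discarded; Deaths is fixed at 4.
Since Predator is not a descendant of the intervened variable, it is unaffected.
Predator = min(Grass, Prey) + 4  [with Grass=3, Prey=1]  = 5

5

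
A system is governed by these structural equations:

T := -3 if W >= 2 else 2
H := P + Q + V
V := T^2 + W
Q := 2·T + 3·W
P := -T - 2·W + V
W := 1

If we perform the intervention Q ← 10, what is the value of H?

The intervention breaks the incoming arrows to Q: Q := 2·T + 3·W no longer applies, and Q = 10.
T = -3 if W >= 2 else 2  [with W=1]  = 2
V = T^2 + W  [with T=2, W=1]  = 5
P = -T - 2·W + V  [with T=2, W=1, V=5]  = 1
H = P + Q + V  [with P=1, Q=10, V=5]  = 16

16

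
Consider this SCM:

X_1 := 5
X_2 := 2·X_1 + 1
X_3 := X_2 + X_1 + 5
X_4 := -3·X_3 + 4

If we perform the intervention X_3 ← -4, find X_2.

Under do(X_3=-4), the mechanism X_3 := X_2 + X_1 + 5 is discarded; X_3 is fixed at -4.
Since X_2 is not a descendant of the intervened variable, it is unaffected.
X_2 = 2·X_1 + 1  [with X_1=5]  = 11

11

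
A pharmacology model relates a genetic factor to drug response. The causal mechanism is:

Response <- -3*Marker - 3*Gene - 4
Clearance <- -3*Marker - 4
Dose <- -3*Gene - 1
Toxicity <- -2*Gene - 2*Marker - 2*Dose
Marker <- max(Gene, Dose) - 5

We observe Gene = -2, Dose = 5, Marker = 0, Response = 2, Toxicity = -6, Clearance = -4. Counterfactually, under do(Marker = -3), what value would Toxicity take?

do(Marker=-3) replaces the equation Marker <- max(Gene, Dose) - 5 with the constant Marker = -3.
Dose = -3*Gene - 1  [with Gene=-2]  = 5
Toxicity = -2*Gene - 2*Marker - 2*Dose  [with Gene=-2, Marker=-3, Dose=5]  = 0

0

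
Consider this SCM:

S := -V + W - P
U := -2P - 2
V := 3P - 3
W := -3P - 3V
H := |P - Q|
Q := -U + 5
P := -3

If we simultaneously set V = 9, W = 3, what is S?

-3

Setting V = 9, W = 3 by intervention discards those variables' equations.
S = -V + W - P  [with V=9, W=3, P=-3]  = -3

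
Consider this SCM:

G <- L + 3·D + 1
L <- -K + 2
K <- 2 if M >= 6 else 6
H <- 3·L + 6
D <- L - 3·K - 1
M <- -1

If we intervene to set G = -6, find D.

do(G=-6) replaces the equation G <- L + 3·D + 1 with the constant G = -6.
No directed path runs from G to D, so D keeps its natural value.
K = 2 if M >= 6 else 6  [with M=-1]  = 6
L = -K + 2  [with K=6]  = -4
D = L - 3·K - 1  [with L=-4, K=6]  = -23

-23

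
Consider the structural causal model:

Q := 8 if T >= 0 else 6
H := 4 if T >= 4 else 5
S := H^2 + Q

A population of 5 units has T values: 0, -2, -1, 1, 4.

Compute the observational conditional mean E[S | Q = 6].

31

E[S|Q=6] averages over only the 2 units with Q=6 (T = -2, -1): S = 31, 31, mean 31.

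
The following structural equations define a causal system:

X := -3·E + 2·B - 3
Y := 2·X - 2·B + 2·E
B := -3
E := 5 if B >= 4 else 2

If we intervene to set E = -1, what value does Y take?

-8

Under do(E=-1), the mechanism E := 5 if B >= 4 else 2 is discarded; E is fixed at -1.
X = -3·E + 2·B - 3  [with E=-1, B=-3]  = -6
Y = 2·X - 2·B + 2·E  [with X=-6, B=-3, E=-1]  = -8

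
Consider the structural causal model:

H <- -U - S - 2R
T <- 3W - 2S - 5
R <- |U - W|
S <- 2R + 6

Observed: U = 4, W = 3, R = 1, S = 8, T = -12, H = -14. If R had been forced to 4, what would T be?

-24

do(R=4) replaces the equation R <- |U - W| with the constant R = 4.
S = 2R + 6  [with R=4]  = 14
T = 3W - 2S - 5  [with W=3, S=14]  = -24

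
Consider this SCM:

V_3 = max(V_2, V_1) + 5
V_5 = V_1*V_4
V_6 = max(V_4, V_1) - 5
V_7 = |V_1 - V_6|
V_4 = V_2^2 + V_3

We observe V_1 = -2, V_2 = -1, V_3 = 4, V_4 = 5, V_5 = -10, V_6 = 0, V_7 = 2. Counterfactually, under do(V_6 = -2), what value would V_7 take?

0

Intervening sets V_6 = -2 and removes its equation (V_6 = max(V_4, V_1) - 5).
V_7 = |V_1 - V_6|  [with V_1=-2, V_6=-2]  = 0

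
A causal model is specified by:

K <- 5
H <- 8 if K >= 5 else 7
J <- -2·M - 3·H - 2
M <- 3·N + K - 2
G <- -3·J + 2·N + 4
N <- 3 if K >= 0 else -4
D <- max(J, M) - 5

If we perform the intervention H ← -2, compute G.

Under do(H=-2), the mechanism H <- 8 if K >= 5 else 7 is discarded; H is fixed at -2.
N = 3 if K >= 0 else -4  [with K=5]  = 3
M = 3·N + K - 2  [with N=3, K=5]  = 12
J = -2·M - 3·H - 2  [with M=12, H=-2]  = -20
G = -3·J + 2·N + 4  [with J=-20, N=3]  = 70

70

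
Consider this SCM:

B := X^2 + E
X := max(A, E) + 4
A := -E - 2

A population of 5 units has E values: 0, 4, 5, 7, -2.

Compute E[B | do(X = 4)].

18.8

The intervention sets X=4 in all 5 units regardless of E. Recomputing B per unit gives 16, 20, 21, 23, 14; average 18.8.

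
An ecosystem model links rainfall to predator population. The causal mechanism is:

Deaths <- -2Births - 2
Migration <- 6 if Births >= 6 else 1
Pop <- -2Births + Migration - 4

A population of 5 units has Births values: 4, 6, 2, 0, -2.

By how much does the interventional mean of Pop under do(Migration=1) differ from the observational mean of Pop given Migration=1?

do(Migration=1) breaks Migration's dependence on Births. With Migration=1 fixed, Pop across the units is -11, -15, -7, -3, 1, mean -7.
Conditioning on Migration=1 selects the 4 unit(s) with Births ∈ {4, 2, 0, -2}. Their Pop values: -11, -7, -3, 1. Mean = -5.
Difference = -7 − (-5) = -2.

-2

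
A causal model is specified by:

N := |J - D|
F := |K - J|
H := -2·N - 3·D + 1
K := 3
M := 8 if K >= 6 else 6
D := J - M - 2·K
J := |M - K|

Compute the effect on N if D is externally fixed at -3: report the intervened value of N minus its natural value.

Intervening sets D = -3 and removes its equation (D := J - M - 2·K).
M = 8 if K >= 6 else 6  [with K=3]  = 6
J = |M - K|  [with M=6, K=3]  = 3
N = |J - D|  [with J=3, D=-3]  = 6
Without intervention: M = 8 if K >= 6 else 6  [with K=3]  = 6; J = |M - K|  [with M=6, K=3]  = 3; D = J - M - 2·K  [with J=3, M=6, K=3]  = -9; N = |J - D|  [with J=3, D=-9]  = 12.
Change = 6 − 12 = -6.

-6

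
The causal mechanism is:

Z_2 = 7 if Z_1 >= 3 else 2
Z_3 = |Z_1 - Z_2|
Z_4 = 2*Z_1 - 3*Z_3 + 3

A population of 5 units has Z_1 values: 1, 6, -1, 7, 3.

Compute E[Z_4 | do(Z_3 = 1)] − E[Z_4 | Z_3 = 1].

do(Z_3=1) breaks Z_3's dependence on Z_1. With Z_3=1 fixed, Z_4 across the units is 2, 12, -2, 14, 6, mean 6.4.
Observing Z_3=1 restricts to units where Z_3's equation naturally yields 1: Z_1 ∈ {1, 6}. In that subpopulation Z_4 = 2, 12, mean 7.
Difference = 6.4 − 7 = -0.6.

-0.6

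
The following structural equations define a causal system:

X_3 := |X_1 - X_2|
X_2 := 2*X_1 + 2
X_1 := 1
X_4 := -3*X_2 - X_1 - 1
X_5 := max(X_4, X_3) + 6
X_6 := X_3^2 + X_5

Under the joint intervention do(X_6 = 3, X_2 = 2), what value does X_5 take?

7

The joint intervention fixes X_6 = 3, X_2 = 2, removing each variable's own equation.
X_3 = |X_1 - X_2|  [with X_1=1, X_2=2]  = 1
X_4 = -3*X_2 - X_1 - 1  [with X_2=2, X_1=1]  = -8
X_5 = max(X_4, X_3) + 6  [with X_4=-8, X_3=1]  = 7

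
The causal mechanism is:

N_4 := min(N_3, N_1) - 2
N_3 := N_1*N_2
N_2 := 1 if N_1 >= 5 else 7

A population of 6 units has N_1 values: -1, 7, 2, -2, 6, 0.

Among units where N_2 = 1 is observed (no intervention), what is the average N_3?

Conditioning on N_2=1 selects the 2 unit(s) with N_1 ∈ {7, 6}. Their N_3 values: 7, 6. Mean = 6.5.

6.5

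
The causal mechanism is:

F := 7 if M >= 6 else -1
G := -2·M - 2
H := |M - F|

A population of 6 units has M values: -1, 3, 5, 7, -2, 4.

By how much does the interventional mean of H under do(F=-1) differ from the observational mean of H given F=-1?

Every unit gets F=-1 under the intervention. H values become 0, 4, 6, 8, 1, 5; E[H|do(F=-1)] = 4.
E[H|F=-1] averages over only the 5 units with F=-1 (M = -1, 3, 5, -2, 4): H = 0, 4, 6, 1, 5, mean 3.2.
Difference = 4 − 3.2 = 0.8.

0.8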